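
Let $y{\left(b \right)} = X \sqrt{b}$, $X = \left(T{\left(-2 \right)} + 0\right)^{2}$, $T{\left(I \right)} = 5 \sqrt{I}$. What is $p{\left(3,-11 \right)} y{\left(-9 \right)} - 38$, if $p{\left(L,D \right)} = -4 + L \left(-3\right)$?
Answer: $-38 + 1950 i \approx -38.0 + 1950.0 i$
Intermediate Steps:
$p{\left(L,D \right)} = -4 - 3 L$
$X = -50$ ($X = \left(5 \sqrt{-2} + 0\right)^{2} = \left(5 i \sqrt{2} + 0\right)^{2} = \left(5 i \sqrt{2}\right)^{2} = -50$)
$y{\left(b \right)} = - 50 \sqrt{b}$
$p{\left(3,-11 \right)} y{\left(-9 \right)} - 38 = \left(-4 - 9\right) \left(- 50 \sqrt{-9}\right) - 38 = \left(-4 - 9\right) \left(- 50 \cdot 3 i\right) - 38 = - 13 \left(- 150 i\right) - 38 = 1950 i - 38 = -38 + 1950 i$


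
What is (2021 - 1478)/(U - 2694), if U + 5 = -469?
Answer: -181/1056 ≈ -0.17140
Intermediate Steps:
U = -474 (U = -5 - 469 = -474)
(2021 - 1478)/(U - 2694) = (2021 - 1478)/(-474 - 2694) = 543/(-3168) = 543*(-1/3168) = -181/1056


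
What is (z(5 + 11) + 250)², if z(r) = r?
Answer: 70756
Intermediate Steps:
(z(5 + 11) + 250)² = ((5 + 11) + 250)² = (16 + 250)² = 266² = 70756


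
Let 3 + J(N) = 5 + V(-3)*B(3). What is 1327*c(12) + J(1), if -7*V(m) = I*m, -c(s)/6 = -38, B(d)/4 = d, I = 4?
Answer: 2118050/7 ≈ 3.0258e+5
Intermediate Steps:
B(d) = 4*d
c(s) = 228 (c(s) = -6*(-38) = 228)
V(m) = -4*m/7
J(N) = 158/7 (J(N) = -3 + (5 + (-4/7*(-3))*(4*3)) = -3 + (5 + (12/7)*12) = -3 + (5 + 144/7) = -3 + 179/7 = 158/7)
1327*c(12) + J(1) = 1327*228 + 158/7 = 302556 + 158/7 = 2118050/7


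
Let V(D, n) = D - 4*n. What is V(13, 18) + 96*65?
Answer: 6181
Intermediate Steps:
V(13, 18) + 96*65 = (13 - 4*18) + 96*65 = (13 - 72) + 6240 = -59 + 6240 = 6181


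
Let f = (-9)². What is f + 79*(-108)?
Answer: -8451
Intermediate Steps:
f = 81
f + 79*(-108) = 81 + 79*(-108) = 81 - 8532 = -8451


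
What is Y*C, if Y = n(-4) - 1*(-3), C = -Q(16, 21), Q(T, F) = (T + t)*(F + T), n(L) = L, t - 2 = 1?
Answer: 703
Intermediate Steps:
t = 3 (t = 2 + 1 = 3)
Q(T, F) = (3 + T)*(F + T) (Q(T, F) = (T + 3)*(F + T) = (3 + T)*(F + T))
C = -703 (C = -(16**2 + 3*21 + 3*16 + 21*16) = -(256 + 63 + 48 + 336) = -1*703 = -703)
Y = -1 (Y = -4 - 1*(-3) = -4 + 3 = -1)
Y*C = -1*(-703) = 703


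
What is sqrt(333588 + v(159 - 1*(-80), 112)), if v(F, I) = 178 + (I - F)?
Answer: 9*sqrt(4119) ≈ 577.62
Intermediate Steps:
v(F, I) = 178 + I - F
sqrt(333588 + v(159 - 1*(-80), 112)) = sqrt(333588 + (178 + 112 - (159 - 1*(-80)))) = sqrt(333588 + (178 + 112 - (159 + 80))) = sqrt(333588 + (178 + 112 - 1*239)) = sqrt(333588 + (178 + 112 - 239)) = sqrt(333588 + 51) = sqrt(333639) = 9*sqrt(4119)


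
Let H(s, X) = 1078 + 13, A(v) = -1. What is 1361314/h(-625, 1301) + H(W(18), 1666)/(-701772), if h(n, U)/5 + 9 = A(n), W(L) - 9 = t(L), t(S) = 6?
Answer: -477666051479/17544300 ≈ -27226.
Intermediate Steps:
W(L) = 15 (W(L) = 9 + 6 = 15)
H(s, X) = 1091
h(n, U) = -50 (h(n, U) = -45 + 5*(-1) = -45 - 5 = -50)
1361314/h(-625, 1301) + H(W(18), 1666)/(-701772) = 1361314/(-50) + 1091/(-701772) = 1361314*(-1/50) + 1091*(-1/701772) = -680657/25 - 1091/701772 = -477666051479/17544300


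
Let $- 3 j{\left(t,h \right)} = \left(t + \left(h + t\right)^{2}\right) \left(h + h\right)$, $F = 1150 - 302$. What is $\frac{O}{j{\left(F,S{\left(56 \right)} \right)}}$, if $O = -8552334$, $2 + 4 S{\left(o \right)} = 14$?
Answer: $\frac{1425389}{241683} \approx 5.8978$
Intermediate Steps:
$S{\left(o \right)} = 3$ ($S{\left(o \right)} = - \frac{1}{2} + \frac{1}{4} \cdot 14 = - \frac{1}{2} + \frac{7}{2} = 3$)
$F = 848$ ($F = 1150 - 302 = 848$)
$j{\left(t,h \right)} = - \frac{2 h \left(t + \left(h + t\right)^{2}\right)}{3}$ ($j{\left(t,h \right)} = - \frac{\left(t + \left(h + t\right)^{2}\right) \left(h + h\right)}{3} = - \frac{\left(t + \left(h + t\right)^{2}\right) 2 h}{3} = - \frac{2 h \left(t + \left(h + t\right)^{2}\right)}{3}$)
$\frac{O}{j{\left(F,S{\left(56 \right)} \right)}} = - \frac{8552334}{\left(- \frac{2}{3}\right) 3 \left(848 + \left(3 + 848\right)^{2}\right)} = - \frac{8552334}{\left(- \frac{2}{3}\right) 3 \left(848 + 851^{2}\right)} = - \frac{8552334}{\left(- \frac{2}{3}\right) 3 \left(848 + 724201\right)} = - \frac{8552334}{\left(- \frac{2}{3}\right) 3 \cdot 725049} = - \frac{8552334}{-1450098} = \left(-8552334\right) \left(- \frac{1}{1450098}\right) = \frac{1425389}{241683}$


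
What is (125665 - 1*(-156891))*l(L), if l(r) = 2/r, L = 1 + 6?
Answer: 565112/7 ≈ 80730.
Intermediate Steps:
L = 7
(125665 - 1*(-156891))*l(L) = (125665 - 1*(-156891))*(2/7) = (125665 + 156891)*(2*(⅐)) = 282556*(2/7) = 565112/7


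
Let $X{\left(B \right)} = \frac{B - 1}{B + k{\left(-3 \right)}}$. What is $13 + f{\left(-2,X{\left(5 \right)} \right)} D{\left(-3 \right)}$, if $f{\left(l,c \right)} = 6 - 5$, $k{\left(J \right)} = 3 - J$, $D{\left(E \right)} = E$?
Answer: $10$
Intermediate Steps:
$X{\left(B \right)} = \frac{-1 + B}{6 + B}$ ($X{\left(B \right)} = \frac{B - 1}{B + \left(3 - -3\right)} = \frac{-1 + B}{B + \left(3 + 3\right)} = \frac{-1 + B}{B + 6} = \frac{-1 + B}{6 + B}$)
$f{\left(l,c \right)} = 1$
$13 + f{\left(-2,X{\left(5 \right)} \right)} D{\left(-3 \right)} = 13 + 1 \left(-3\right) = 13 - 3 = 10$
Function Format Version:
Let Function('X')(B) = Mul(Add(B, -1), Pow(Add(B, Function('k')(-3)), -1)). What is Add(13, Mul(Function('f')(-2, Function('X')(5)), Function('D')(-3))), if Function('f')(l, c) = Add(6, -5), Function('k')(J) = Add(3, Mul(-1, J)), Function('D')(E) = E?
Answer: 10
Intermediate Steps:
Function('X')(B) = Mul(Pow(Add(6, B), -1), Add(-1, B)) (Function('X')(B) = Mul(Add(B, -1), Pow(Add(B, Add(3, Mul(-1, -3))), -1)) = Mul(Add(-1, B), Pow(Add(B, Add(3, 3)), -1)) = Mul(Add(-1, B), Pow(Add(B, 6), -1)) = Mul(Add(-1, B), Pow(Add(6, B), -1)) = Mul(Pow(Add(6, B), -1), Add(-1, B)))
Function('f')(l, c) = 1
Add(13, Mul(Function('f')(-2, Function('X')(5)), Function('D')(-3))) = Add(13, Mul(1, -3)) = Add(13, -3) = 10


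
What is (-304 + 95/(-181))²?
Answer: 3038104161/32761 ≈ 92735.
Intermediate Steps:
(-304 + 95/(-181))² = (-304 + 95*(-1/181))² = (-304 - 95/181)² = (-55119/181)² = 3038104161/32761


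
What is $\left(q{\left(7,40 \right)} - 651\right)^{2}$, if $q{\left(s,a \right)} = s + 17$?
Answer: $393129$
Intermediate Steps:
$q{\left(s,a \right)} = 17 + s$
$\left(q{\left(7,40 \right)} - 651\right)^{2} = \left(\left(17 + 7\right) - 651\right)^{2} = \left(24 - 651\right)^{2} = \left(-627\right)^{2} = 393129$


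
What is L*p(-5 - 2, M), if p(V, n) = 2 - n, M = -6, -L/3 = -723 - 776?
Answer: 35976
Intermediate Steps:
L = 4497 (L = -3*(-723 - 776) = -3*(-1499) = 4497)
L*p(-5 - 2, M) = 4497*(2 - 1*(-6)) = 4497*(2 + 6) = 4497*8 = 35976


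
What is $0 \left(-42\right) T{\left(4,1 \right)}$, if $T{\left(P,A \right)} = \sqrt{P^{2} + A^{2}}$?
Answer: $0$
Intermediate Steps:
$T{\left(P,A \right)} = \sqrt{A^{2} + P^{2}}$
$0 \left(-42\right) T{\left(4,1 \right)} = 0 \left(-42\right) \sqrt{1^{2} + 4^{2}} = 0 \sqrt{1 + 16} = 0 \sqrt{17} = 0$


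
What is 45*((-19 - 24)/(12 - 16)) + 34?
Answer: 2071/4 ≈ 517.75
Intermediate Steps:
45*((-19 - 24)/(12 - 16)) + 34 = 45*(-43/(-4)) + 34 = 45*(-43*(-¼)) + 34 = 45*(43/4) + 34 = 1935/4 + 34 = 2071/4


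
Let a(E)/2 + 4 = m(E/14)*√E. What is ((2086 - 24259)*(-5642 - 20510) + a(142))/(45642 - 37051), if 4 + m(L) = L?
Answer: 579868288/8591 + 86*√142/60137 ≈ 67497.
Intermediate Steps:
m(L) = -4 + L
a(E) = -8 + 2*√E*(-4 + E/14) (a(E) = -8 + 2*((-4 + E/14)*√E) = -8 + 2*(√E*(-4 + E/14)) = -8 + 2*√E*(-4 + E/14))
((2086 - 24259)*(-5642 - 20510) + a(142))/(45642 - 37051) = ((2086 - 24259)*(-5642 - 20510) + (-8 + √142*(-56 + 142)/7))/(45642 - 37051) = (-22173*(-26152) + (-8 + (⅐)*√142*86))/8591 = (579868296 + (-8 + 86*√142/7))*(1/8591) = (579868288 + 86*√142/7)*(1/8591) = 579868288/8591 + 86*√142/60137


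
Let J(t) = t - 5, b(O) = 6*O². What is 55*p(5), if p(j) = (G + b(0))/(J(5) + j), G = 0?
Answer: 0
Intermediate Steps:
J(t) = -5 + t
p(j) = 0 (p(j) = (0 + 6*0²)/((-5 + 5) + j) = (0 + 6*0)/(0 + j) = (0 + 0)/j = 0/j = 0)
55*p(5) = 55*0 = 0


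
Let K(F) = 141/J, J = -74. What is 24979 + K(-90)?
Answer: 1848305/74 ≈ 24977.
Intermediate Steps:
K(F) = -141/74 (K(F) = 141/(-74) = 141*(-1/74) = -141/74)
24979 + K(-90) = 24979 - 141/74 = 1848305/74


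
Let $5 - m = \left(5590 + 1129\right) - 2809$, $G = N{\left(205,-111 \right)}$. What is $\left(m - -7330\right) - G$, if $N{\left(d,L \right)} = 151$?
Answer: $3274$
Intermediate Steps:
$G = 151$
$m = -3905$ ($m = 5 - \left(\left(5590 + 1129\right) - 2809\right) = 5 - \left(6719 - 2809\right) = 5 - 3910 = -3905$)
$\left(m - -7330\right) - G = \left(-3905 - -7330\right) - 151 = \left(-3905 + 7330\right) - 151 = 3425 - 151 = 3274$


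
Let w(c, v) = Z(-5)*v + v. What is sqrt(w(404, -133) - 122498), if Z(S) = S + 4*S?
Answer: 11*I*sqrt(986) ≈ 345.41*I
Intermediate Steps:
Z(S) = 5*S
w(c, v) = -24*v (w(c, v) = (5*(-5))*v + v = -25*v + v = -24*v)
sqrt(w(404, -133) - 122498) = sqrt(-24*(-133) - 122498) = sqrt(3192 - 122498) = sqrt(-119306) = 11*I*sqrt(986)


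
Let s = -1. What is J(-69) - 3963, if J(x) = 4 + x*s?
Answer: -3890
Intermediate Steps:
J(x) = 4 - x (J(x) = 4 + x*(-1) = 4 - x)
J(-69) - 3963 = (4 - 1*(-69)) - 3963 = (4 + 69) - 3963 = 73 - 3963 = -3890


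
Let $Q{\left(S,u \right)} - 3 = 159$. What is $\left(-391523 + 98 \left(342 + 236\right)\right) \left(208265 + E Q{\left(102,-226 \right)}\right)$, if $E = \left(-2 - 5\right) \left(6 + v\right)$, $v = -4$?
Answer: $-68984069363$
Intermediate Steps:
$Q{\left(S,u \right)} = 162$ ($Q{\left(S,u \right)} = 3 + 159 = 162$)
$E = -14$ ($E = \left(-2 - 5\right) \left(6 - 4\right) = \left(-7\right) 2 = -14$)
$\left(-391523 + 98 \left(342 + 236\right)\right) \left(208265 + E Q{\left(102,-226 \right)}\right) = \left(-391523 + 98 \left(342 + 236\right)\right) \left(208265 - 2268\right) = \left(-391523 + 98 \cdot 578\right) \left(208265 - 2268\right) = \left(-391523 + 56644\right) 205997 = \left(-334879\right) 205997 = -68984069363$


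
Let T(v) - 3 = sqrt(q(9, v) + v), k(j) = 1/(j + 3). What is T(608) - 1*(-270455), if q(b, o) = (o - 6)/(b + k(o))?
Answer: 270458 + sqrt(204150210)/550 ≈ 2.7048e+5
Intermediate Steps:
k(j) = 1/(3 + j)
q(b, o) = (-6 + o)/(b + 1/(3 + o)) (q(b, o) = (o - 6)/(b + 1/(3 + o)) = (-6 + o)/(b + 1/(3 + o)))
T(v) = 3 + sqrt(v + (-6 + v)*(3 + v)/(28 + 9*v)) (T(v) = 3 + sqrt((-6 + v)*(3 + v)/(1 + 9*(3 + v)) + v) = 3 + sqrt((-6 + v)*(3 + v)/(1 + (27 + 9*v)) + v) = 3 + sqrt((-6 + v)*(3 + v)/(28 + 9*v) + v) = 3 + sqrt(v + (-6 + v)*(3 + v)/(28 + 9*v)))
T(608) - 1*(-270455) = (3 + sqrt((-18 + 10*608**2 + 25*608)/(28 + 9*608))) - 1*(-270455) = (3 + sqrt((-18 + 10*369664 + 15200)/(28 + 5472))) + 270455 = (3 + sqrt((-18 + 3696640 + 15200)/5500)) + 270455 = (3 + sqrt((1/5500)*3711822)) + 270455 = (3 + sqrt(1855911/2750)) + 270455 = (3 + sqrt(204150210)/550) + 270455 = 270458 + sqrt(204150210)/550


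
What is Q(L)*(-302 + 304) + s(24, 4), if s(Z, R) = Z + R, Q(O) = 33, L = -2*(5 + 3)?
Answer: 94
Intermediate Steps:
L = -16 (L = -2*8 = -16)
s(Z, R) = R + Z
Q(L)*(-302 + 304) + s(24, 4) = 33*(-302 + 304) + (4 + 24) = 33*2 + 28 = 66 + 28 = 94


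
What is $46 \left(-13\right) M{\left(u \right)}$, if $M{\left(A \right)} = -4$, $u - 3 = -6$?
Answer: $2392$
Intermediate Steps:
$u = -3$ ($u = 3 - 6 = -3$)
$46 \left(-13\right) M{\left(u \right)} = 46 \left(-13\right) \left(-4\right) = \left(-598\right) \left(-4\right) = 2392$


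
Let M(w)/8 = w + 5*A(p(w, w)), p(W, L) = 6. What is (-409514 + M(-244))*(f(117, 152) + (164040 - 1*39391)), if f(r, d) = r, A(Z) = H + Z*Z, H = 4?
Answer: -51137341356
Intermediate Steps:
A(Z) = 4 + Z² (A(Z) = 4 + Z*Z = 4 + Z²)
M(w) = 1600 + 8*w (M(w) = 8*(w + 5*(4 + 6²)) = 8*(w + 5*(4 + 36)) = 8*(w + 5*40) = 8*(w + 200) = 8*(200 + w) = 1600 + 8*w)
(-409514 + M(-244))*(f(117, 152) + (164040 - 1*39391)) = (-409514 + (1600 + 8*(-244)))*(117 + (164040 - 1*39391)) = (-409514 + (1600 - 1952))*(117 + (164040 - 39391)) = (-409514 - 352)*(117 + 124649) = -409866*124766 = -51137341356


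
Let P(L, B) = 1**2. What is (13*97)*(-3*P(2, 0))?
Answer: -3783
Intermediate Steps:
P(L, B) = 1
(13*97)*(-3*P(2, 0)) = (13*97)*(-3*1) = 1261*(-3) = -3783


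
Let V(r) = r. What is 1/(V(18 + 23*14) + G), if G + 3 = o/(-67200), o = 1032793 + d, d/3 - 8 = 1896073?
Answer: 2400/568763 ≈ 0.0042197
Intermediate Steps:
d = 5688243 (d = 24 + 3*1896073 = 24 + 5688219 = 5688243)
o = 6721036 (o = 1032793 + 5688243 = 6721036)
G = -247237/2400 (G = -3 + 6721036/(-67200) = -3 + 6721036*(-1/67200) = -3 - 240037/2400 = -247237/2400 ≈ -103.02)
1/(V(18 + 23*14) + G) = 1/((18 + 23*14) - 247237/2400) = 1/((18 + 322) - 247237/2400) = 1/(340 - 247237/2400) = 1/(568763/2400) = 2400/568763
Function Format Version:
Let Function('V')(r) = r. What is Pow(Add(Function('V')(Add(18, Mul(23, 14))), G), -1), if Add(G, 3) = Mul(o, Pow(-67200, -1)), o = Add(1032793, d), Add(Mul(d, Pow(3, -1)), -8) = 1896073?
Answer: Rational(2400, 568763) ≈ 0.0042197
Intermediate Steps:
d = 5688243 (d = Add(24, Mul(3, 1896073)) = Add(24, 5688219) = 5688243)
o = 6721036 (o = Add(1032793, 5688243) = 6721036)
G = Rational(-247237, 2400) (G = Add(-3, Mul(6721036, Pow(-67200, -1))) = Add(-3, Mul(6721036, Rational(-1, 67200))) = Add(-3, Rational(-240037, 2400)) = Rational(-247237, 2400) ≈ -103.02)
Pow(Add(Function('V')(Add(18, Mul(23, 14))), G), -1) = Pow(Add(Add(18, Mul(23, 14)), Rational(-247237, 2400)), -1) = Pow(Add(Add(18, 322), Rational(-247237, 2400)), -1) = Pow(Add(340, Rational(-247237, 2400)), -1) = Pow(Rational(568763, 2400), -1) = Rational(2400, 568763)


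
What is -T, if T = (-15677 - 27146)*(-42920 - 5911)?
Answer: -2091089913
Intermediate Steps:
T = 2091089913 (T = -42823*(-48831) = 2091089913)
-T = -1*2091089913 = -2091089913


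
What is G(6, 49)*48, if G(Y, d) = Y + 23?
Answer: 1392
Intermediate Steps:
G(Y, d) = 23 + Y
G(6, 49)*48 = (23 + 6)*48 = 29*48 = 1392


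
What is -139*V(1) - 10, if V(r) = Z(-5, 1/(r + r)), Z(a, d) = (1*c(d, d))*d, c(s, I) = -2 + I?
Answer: 377/4 ≈ 94.250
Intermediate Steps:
Z(a, d) = d*(-2 + d) (Z(a, d) = (1*(-2 + d))*d = (-2 + d)*d = d*(-2 + d))
V(r) = (-2 + 1/(2*r))/(2*r) (V(r) = (-2 + 1/(r + r))/(r + r) = (-2 + 1/(2*r))/((2*r)) = (1/(2*r))*(-2 + 1/(2*r)) = (-2 + 1/(2*r))/(2*r))
-139*V(1) - 10 = -139*(¼ - 1*1)/1² - 10 = -139*(¼ - 1) - 10 = -139*(-3)/4 - 10 = -139*(-¾) - 10 = 417/4 - 10 = 377/4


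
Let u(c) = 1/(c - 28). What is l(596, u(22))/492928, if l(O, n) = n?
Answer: -1/2957568 ≈ -3.3812e-7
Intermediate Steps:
u(c) = 1/(-28 + c)
l(596, u(22))/492928 = 1/((-28 + 22)*492928) = (1/492928)/(-6) = -⅙*1/492928 = -1/2957568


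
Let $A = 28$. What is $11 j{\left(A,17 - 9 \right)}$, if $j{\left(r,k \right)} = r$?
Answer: $308$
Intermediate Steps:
$11 j{\left(A,17 - 9 \right)} = 11 \cdot 28 = 308$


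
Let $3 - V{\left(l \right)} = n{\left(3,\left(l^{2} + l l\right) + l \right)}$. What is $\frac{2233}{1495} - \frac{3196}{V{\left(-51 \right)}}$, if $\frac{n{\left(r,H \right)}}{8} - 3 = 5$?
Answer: $\frac{4914233}{91195} \approx 53.887$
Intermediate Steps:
$n{\left(r,H \right)} = 64$ ($n{\left(r,H \right)} = 24 + 8 \cdot 5 = 24 + 40 = 64$)
$V{\left(l \right)} = -61$ ($V{\left(l \right)} = 3 - 64 = -61$)
$\frac{2233}{1495} - \frac{3196}{V{\left(-51 \right)}} = \frac{2233}{1495} - \frac{3196}{-61} = 2233 \cdot \frac{1}{1495} - - \frac{3196}{61} = \frac{2233}{1495} + \frac{3196}{61} = \frac{4914233}{91195}$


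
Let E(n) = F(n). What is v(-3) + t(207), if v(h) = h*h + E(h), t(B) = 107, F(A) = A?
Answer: 113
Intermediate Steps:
E(n) = n
v(h) = h + h² (v(h) = h*h + h = h² + h = h + h²)
v(-3) + t(207) = -3*(1 - 3) + 107 = -3*(-2) + 107 = 6 + 107 = 113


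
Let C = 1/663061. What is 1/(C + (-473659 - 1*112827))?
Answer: -663061/388875993645 ≈ -1.7051e-6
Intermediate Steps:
C = 1/663061 ≈ 1.5082e-6
1/(C + (-473659 - 1*112827)) = 1/(1/663061 + (-473659 - 1*112827)) = 1/(1/663061 + (-473659 - 112827)) = 1/(1/663061 - 586486) = 1/(-388875993645/663061) = -663061/388875993645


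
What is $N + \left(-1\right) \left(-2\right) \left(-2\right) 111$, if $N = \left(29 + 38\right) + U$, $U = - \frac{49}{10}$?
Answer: $- \frac{3819}{10} \approx -381.9$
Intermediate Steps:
$U = - \frac{49}{10}$ ($U = \left(-49\right) \frac{1}{10} = - \frac{49}{10} \approx -4.9$)
$N = \frac{621}{10}$ ($N = \left(29 + 38\right) - \frac{49}{10} = 67 - \frac{49}{10} = \frac{621}{10} \approx 62.1$)
$N + \left(-1\right) \left(-2\right) \left(-2\right) 111 = \frac{621}{10} + \left(-1\right) \left(-2\right) \left(-2\right) 111 = \frac{621}{10} + 2 \left(-2\right) 111 = \frac{621}{10} - 444 = - \frac{3819}{10}$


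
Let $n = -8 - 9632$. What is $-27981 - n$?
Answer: $-18341$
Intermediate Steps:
$n = -9640$ ($n = -8 - 9632 = -9640$)
$-27981 - n = -27981 - -9640 = -27981 + 9640 = -18341$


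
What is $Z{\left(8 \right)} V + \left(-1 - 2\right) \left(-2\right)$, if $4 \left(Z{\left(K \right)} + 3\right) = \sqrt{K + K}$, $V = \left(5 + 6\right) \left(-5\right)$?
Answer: $116$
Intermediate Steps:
$V = -55$ ($V = 11 \left(-5\right) = -55$)
$Z{\left(K \right)} = -3 + \frac{\sqrt{2} \sqrt{K}}{4}$ ($Z{\left(K \right)} = -3 + \frac{\sqrt{K + K}}{4} = -3 + \frac{\sqrt{2 K}}{4} = -3 + \frac{\sqrt{2} \sqrt{K}}{4}$)
$Z{\left(8 \right)} V + \left(-1 - 2\right) \left(-2\right) = \left(-3 + \frac{\sqrt{2} \sqrt{8}}{4}\right) \left(-55\right) + \left(-1 - 2\right) \left(-2\right) = \left(-3 + \frac{\sqrt{2} \cdot 2 \sqrt{2}}{4}\right) \left(-55\right) - -6 = \left(-3 + 1\right) \left(-55\right) + 6 = \left(-2\right) \left(-55\right) + 6 = 110 + 6 = 116$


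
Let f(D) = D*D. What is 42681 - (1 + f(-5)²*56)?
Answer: 7680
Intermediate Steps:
f(D) = D²
42681 - (1 + f(-5)²*56) = 42681 - (1 + ((-5)²)²*56) = 42681 - (1 + 25²*56) = 42681 - (1 + 625*56) = 42681 - (1 + 35000) = 42681 - 1*35001 = 42681 - 35001 = 7680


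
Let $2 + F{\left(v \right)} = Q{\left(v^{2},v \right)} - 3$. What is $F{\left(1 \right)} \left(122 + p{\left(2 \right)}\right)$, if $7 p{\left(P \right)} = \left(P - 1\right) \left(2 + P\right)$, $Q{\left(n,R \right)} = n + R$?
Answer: $- \frac{2574}{7} \approx -367.71$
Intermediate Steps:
$Q{\left(n,R \right)} = R + n$
$p{\left(P \right)} = \frac{\left(-1 + P\right) \left(2 + P\right)}{7}$ ($p{\left(P \right)} = \frac{\left(P - 1\right) \left(2 + P\right)}{7} = \frac{\left(-1 + P\right) \left(2 + P\right)}{7}$)
$F{\left(v \right)} = -5 + v + v^{2}$ ($F{\left(v \right)} = -2 - \left(3 - v - v^{2}\right) = -2 + \left(-3 + v + v^{2}\right) = -5 + v + v^{2}$)
$F{\left(1 \right)} \left(122 + p{\left(2 \right)}\right) = \left(-5 + 1 + 1^{2}\right) \left(122 + \left(- \frac{2}{7} + \frac{1}{7} \cdot 2 + \frac{2^{2}}{7}\right)\right) = \left(-5 + 1 + 1\right) \left(122 + \left(- \frac{2}{7} + \frac{2}{7} + \frac{1}{7} \cdot 4\right)\right) = - 3 \left(122 + \left(- \frac{2}{7} + \frac{2}{7} + \frac{4}{7}\right)\right) = - 3 \left(122 + \frac{4}{7}\right) = \left(-3\right) \frac{858}{7} = - \frac{2574}{7}$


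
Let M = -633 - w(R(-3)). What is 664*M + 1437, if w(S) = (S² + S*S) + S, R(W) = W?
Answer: -428835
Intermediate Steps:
w(S) = S + 2*S² (w(S) = (S² + S²) + S = 2*S² + S = S + 2*S²)
M = -648 (M = -633 - (-3)*(1 + 2*(-3)) = -633 - (-3)*(1 - 6) = -633 - (-3)*(-5) = -633 - 1*15 = -633 - 15 = -648)
664*M + 1437 = 664*(-648) + 1437 = -430272 + 1437 = -428835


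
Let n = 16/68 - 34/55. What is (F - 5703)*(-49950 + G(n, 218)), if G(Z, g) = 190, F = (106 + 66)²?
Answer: -1188318560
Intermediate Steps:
F = 29584 (F = 172² = 29584)
n = -358/935 (n = 16*(1/68) - 34*1/55 = 4/17 - 34/55 = -358/935 ≈ -0.38289)
(F - 5703)*(-49950 + G(n, 218)) = (29584 - 5703)*(-49950 + 190) = 23881*(-49760) = -1188318560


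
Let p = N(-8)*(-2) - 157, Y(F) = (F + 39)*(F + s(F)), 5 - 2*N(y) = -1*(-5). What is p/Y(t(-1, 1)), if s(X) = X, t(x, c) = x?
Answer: 157/76 ≈ 2.0658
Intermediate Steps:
N(y) = 0 (N(y) = 5/2 - (-1)*(-5)/2 = 5/2 - ½*5 = 5/2 - 5/2 = 0)
Y(F) = 2*F*(39 + F) (Y(F) = (F + 39)*(F + F) = (39 + F)*(2*F) = 2*F*(39 + F))
p = -157 (p = 0*(-2) - 157 = 0 - 157 = -157)
p/Y(t(-1, 1)) = -157*(-1/(2*(39 - 1))) = -157/(2*(-1)*38) = -157/(-76) = -157*(-1/76) = 157/76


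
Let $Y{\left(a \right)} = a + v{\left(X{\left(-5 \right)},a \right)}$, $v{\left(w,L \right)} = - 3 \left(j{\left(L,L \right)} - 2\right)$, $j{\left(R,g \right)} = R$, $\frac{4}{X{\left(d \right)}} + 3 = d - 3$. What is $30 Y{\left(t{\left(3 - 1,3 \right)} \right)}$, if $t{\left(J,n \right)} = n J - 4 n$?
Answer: $540$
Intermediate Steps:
$X{\left(d \right)} = \frac{4}{-6 + d}$ ($X{\left(d \right)} = \frac{4}{-3 + \left(d - 3\right)} = \frac{4}{-3 + \left(-3 + d\right)} = \frac{4}{-6 + d}$)
$v{\left(w,L \right)} = 6 - 3 L$ ($v{\left(w,L \right)} = - 3 \left(L - 2\right) = - 3 \left(-2 + L\right) = 6 - 3 L$)
$t{\left(J,n \right)} = - 4 n + J n$ ($t{\left(J,n \right)} = J n - 4 n = - 4 n + J n$)
$Y{\left(a \right)} = 6 - 2 a$ ($Y{\left(a \right)} = a - \left(-6 + 3 a\right) = 6 - 2 a$)
$30 Y{\left(t{\left(3 - 1,3 \right)} \right)} = 30 \left(6 - 2 \cdot 3 \left(-4 + \left(3 - 1\right)\right)\right) = 30 \left(6 - 2 \cdot 3 \left(-4 + 2\right)\right) = 30 \left(6 - 2 \cdot 3 \left(-2\right)\right) = 30 \left(6 - -12\right) = 30 \left(6 + 12\right) = 30 \cdot 18 = 540$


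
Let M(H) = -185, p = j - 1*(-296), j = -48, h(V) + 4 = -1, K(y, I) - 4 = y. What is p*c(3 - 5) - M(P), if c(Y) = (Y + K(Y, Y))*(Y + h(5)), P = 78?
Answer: 185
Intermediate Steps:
K(y, I) = 4 + y
h(V) = -5 (h(V) = -4 - 1 = -5)
c(Y) = (-5 + Y)*(4 + 2*Y) (c(Y) = (Y + (4 + Y))*(Y - 5) = (4 + 2*Y)*(-5 + Y) = (-5 + Y)*(4 + 2*Y))
p = 248 (p = -48 - 1*(-296) = -48 + 296 = 248)
p*c(3 - 5) - M(P) = 248*(-20 - 6*(3 - 5) + 2*(3 - 5)²) - 1*(-185) = 248*(-20 - 6*(-2) + 2*(-2)²) + 185 = 248*(-20 + 12 + 2*4) + 185 = 248*(-20 + 12 + 8) + 185 = 248*0 + 185 = 0 + 185 = 185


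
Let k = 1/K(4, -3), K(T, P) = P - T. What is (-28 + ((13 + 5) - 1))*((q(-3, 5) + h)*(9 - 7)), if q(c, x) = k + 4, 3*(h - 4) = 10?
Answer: -5170/21 ≈ -246.19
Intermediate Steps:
h = 22/3 (h = 4 + (1/3)*10 = 4 + 10/3 = 22/3 ≈ 7.3333)
k = -1/7 (k = 1/(-3 - 1*4) = 1/(-3 - 4) = 1/(-7) = -1/7 ≈ -0.14286)
q(c, x) = 27/7 (q(c, x) = -1/7 + 4 = 27/7)
(-28 + ((13 + 5) - 1))*((q(-3, 5) + h)*(9 - 7)) = (-28 + ((13 + 5) - 1))*((27/7 + 22/3)*(9 - 7)) = (-28 + (18 - 1))*((235/21)*2) = (-28 + 17)*(470/21) = -11*470/21 = -5170/21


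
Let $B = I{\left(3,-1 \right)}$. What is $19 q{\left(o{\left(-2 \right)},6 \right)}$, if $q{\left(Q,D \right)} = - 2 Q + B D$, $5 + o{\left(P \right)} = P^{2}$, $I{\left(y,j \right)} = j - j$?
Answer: $38$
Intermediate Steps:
$I{\left(y,j \right)} = 0$
$B = 0$
$o{\left(P \right)} = -5 + P^{2}$
$q{\left(Q,D \right)} = - 2 Q$ ($q{\left(Q,D \right)} = - 2 Q + 0 D = - 2 Q + 0 = - 2 Q$)
$19 q{\left(o{\left(-2 \right)},6 \right)} = 19 \left(- 2 \left(-5 + \left(-2\right)^{2}\right)\right) = 19 \left(- 2 \left(-5 + 4\right)\right) = 19 \left(\left(-2\right) \left(-1\right)\right) = 19 \cdot 2 = 38$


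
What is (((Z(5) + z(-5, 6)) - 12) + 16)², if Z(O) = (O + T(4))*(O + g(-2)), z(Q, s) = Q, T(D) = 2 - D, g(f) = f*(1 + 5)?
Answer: 484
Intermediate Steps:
g(f) = 6*f (g(f) = f*6 = 6*f)
Z(O) = (-12 + O)*(-2 + O) (Z(O) = (O + (2 - 1*4))*(O + 6*(-2)) = (O + (2 - 4))*(O - 12) = (O - 2)*(-12 + O) = (-2 + O)*(-12 + O) = (-12 + O)*(-2 + O))
(((Z(5) + z(-5, 6)) - 12) + 16)² = ((((24 + 5² - 14*5) - 5) - 12) + 16)² = ((((24 + 25 - 70) - 5) - 12) + 16)² = (((-21 - 5) - 12) + 16)² = ((-26 - 12) + 16)² = (-38 + 16)² = (-22)² = 484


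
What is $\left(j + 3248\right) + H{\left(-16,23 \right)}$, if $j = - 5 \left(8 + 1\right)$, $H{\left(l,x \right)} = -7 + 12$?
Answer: $3208$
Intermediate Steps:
$H{\left(l,x \right)} = 5$
$j = -45$ ($j = \left(-5\right) 9 = -45$)
$\left(j + 3248\right) + H{\left(-16,23 \right)} = \left(-45 + 3248\right) + 5 = 3203 + 5 = 3208$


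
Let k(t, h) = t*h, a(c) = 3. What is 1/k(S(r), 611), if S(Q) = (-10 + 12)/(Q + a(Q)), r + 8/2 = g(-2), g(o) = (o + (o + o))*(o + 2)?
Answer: -1/1222 ≈ -0.00081833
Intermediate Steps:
g(o) = 3*o*(2 + o) (g(o) = (o + 2*o)*(2 + o) = (3*o)*(2 + o) = 3*o*(2 + o))
r = -4 (r = -4 + 3*(-2)*(2 - 2) = -4 + 3*(-2)*0 = -4 + 0 = -4)
S(Q) = 2/(3 + Q) (S(Q) = (-10 + 12)/(Q + 3) = 2/(3 + Q))
k(t, h) = h*t
1/k(S(r), 611) = 1/(611*(2/(3 - 4))) = 1/(611*(2/(-1))) = 1/(611*(2*(-1))) = 1/(611*(-2)) = 1/(-1222) = -1/1222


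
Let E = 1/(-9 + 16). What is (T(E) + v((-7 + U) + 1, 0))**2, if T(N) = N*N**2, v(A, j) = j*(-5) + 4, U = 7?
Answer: 1885129/117649 ≈ 16.023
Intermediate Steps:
v(A, j) = 4 - 5*j (v(A, j) = -5*j + 4 = 4 - 5*j)
E = 1/7 ≈ 0.14286
T(N) = N**3
(T(E) + v((-7 + U) + 1, 0))**2 = ((1/7)**3 + (4 - 5*0))**2 = (1/343 + (4 + 0))**2 = (1/343 + 4)**2 = (1373/343)**2 = 1885129/117649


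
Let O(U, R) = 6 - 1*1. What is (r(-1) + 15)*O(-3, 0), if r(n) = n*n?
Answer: 80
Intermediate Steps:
r(n) = n**2
O(U, R) = 5 (O(U, R) = 6 - 1 = 5)
(r(-1) + 15)*O(-3, 0) = ((-1)**2 + 15)*5 = (1 + 15)*5 = 16*5 = 80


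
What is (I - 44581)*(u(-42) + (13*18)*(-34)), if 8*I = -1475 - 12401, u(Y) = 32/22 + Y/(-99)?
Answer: 368399101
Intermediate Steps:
u(Y) = 16/11 - Y/99 (u(Y) = 32*(1/22) + Y*(-1/99) = 16/11 - Y/99)
I = -3469/2 (I = (-1475 - 12401)/8 = (⅛)*(-13876) = -3469/2 ≈ -1734.5)
(I - 44581)*(u(-42) + (13*18)*(-34)) = (-3469/2 - 44581)*((16/11 - 1/99*(-42)) + (13*18)*(-34)) = -92631*((16/11 + 14/33) + 234*(-34))/2 = -92631*(62/33 - 7956)/2 = -92631/2*(-262486/33) = 368399101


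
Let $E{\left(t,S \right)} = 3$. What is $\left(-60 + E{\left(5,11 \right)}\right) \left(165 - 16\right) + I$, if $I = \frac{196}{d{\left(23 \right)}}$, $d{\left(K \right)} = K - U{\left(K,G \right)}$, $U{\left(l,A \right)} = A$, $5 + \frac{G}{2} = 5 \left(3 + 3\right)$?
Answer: $- \frac{229507}{27} \approx -8500.3$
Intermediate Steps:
$G = 50$ ($G = -10 + 2 \cdot 5 \left(3 + 3\right) = -10 + 2 \cdot 5 \cdot 6 = -10 + 2 \cdot 30 = -10 + 60 = 50$)
$d{\left(K \right)} = -50 + K$ ($d{\left(K \right)} = K - 50 = -50 + K$)
$I = - \frac{196}{27}$ ($I = \frac{196}{-50 + 23} = \frac{196}{-27} = 196 \left(- \frac{1}{27}\right) = - \frac{196}{27} \approx -7.2593$)
$\left(-60 + E{\left(5,11 \right)}\right) \left(165 - 16\right) + I = \left(-60 + 3\right) \left(165 - 16\right) - \frac{196}{27} = \left(-57\right) 149 - \frac{196}{27} = -8493 - \frac{196}{27} = - \frac{229507}{27}$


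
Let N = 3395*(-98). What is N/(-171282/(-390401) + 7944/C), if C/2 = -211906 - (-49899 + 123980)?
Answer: -884451000117685/1129375061 ≈ -7.8313e+5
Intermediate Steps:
N = -332710
C = -571974 (C = 2*(-211906 - (-49899 + 123980)) = 2*(-211906 - 1*74081) = 2*(-211906 - 74081) = 2*(-285987) = -571974)
N/(-171282/(-390401) + 7944/C) = -332710/(-171282/(-390401) + 7944/(-571974)) = -332710/(-171282*(-1/390401) + 7944*(-1/571974)) = -332710/(171282/390401 - 1324/95329) = -332710/15811250854/37216536929 = -332710*37216536929/15811250854 = -884451000117685/1129375061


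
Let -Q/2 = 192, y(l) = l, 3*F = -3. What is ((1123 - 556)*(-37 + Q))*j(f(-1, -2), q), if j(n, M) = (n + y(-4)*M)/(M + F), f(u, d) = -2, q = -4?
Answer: 3341898/5 ≈ 6.6838e+5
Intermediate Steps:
F = -1 (F = (⅓)*(-3) = -1)
Q = -384 (Q = -2*192 = -384)
j(n, M) = (n - 4*M)/(-1 + M) (j(n, M) = (n - 4*M)/(M - 1) = (n - 4*M)/(-1 + M))
((1123 - 556)*(-37 + Q))*j(f(-1, -2), q) = ((1123 - 556)*(-37 - 384))*((-2 - 4*(-4))/(-1 - 4)) = (567*(-421))*((-2 + 16)/(-5)) = -(-238707)*14/5 = -238707*(-14/5) = 3341898/5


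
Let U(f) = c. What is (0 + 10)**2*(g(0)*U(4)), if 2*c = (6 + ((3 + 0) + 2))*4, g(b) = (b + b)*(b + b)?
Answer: 0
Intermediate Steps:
g(b) = 4*b**2 (g(b) = (2*b)*(2*b) = 4*b**2)
c = 22 (c = ((6 + ((3 + 0) + 2))*4)/2 = ((6 + (3 + 2))*4)/2 = ((6 + 5)*4)/2 = (11*4)/2 = (1/2)*44 = 22)
U(f) = 22
(0 + 10)**2*(g(0)*U(4)) = (0 + 10)**2*((4*0**2)*22) = 10**2*((4*0)*22) = 100*(0*22) = 100*0 = 0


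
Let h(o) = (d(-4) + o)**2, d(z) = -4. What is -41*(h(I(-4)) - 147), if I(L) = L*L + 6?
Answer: -7257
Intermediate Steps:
I(L) = 6 + L**2 (I(L) = L**2 + 6 = 6 + L**2)
h(o) = (-4 + o)**2
-41*(h(I(-4)) - 147) = -41*((-4 + (6 + (-4)**2))**2 - 147) = -41*((-4 + (6 + 16))**2 - 147) = -41*((-4 + 22)**2 - 147) = -41*(18**2 - 147) = -41*(324 - 147) = -41*177 = -7257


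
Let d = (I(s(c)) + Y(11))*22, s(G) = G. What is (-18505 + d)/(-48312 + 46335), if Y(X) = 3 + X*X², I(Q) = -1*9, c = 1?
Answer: -10645/1977 ≈ -5.3844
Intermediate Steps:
I(Q) = -9
Y(X) = 3 + X³
d = 29150 (d = (-9 + (3 + 11³))*22 = (-9 + (3 + 1331))*22 = (-9 + 1334)*22 = 1325*22 = 29150)
(-18505 + d)/(-48312 + 46335) = (-18505 + 29150)/(-48312 + 46335) = 10645/(-1977) = 10645*(-1/1977) = -10645/1977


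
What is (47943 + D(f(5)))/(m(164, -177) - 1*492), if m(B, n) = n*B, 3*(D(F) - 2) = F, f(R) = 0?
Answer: -9589/5904 ≈ -1.6242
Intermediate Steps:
D(F) = 2 + F/3
m(B, n) = B*n
(47943 + D(f(5)))/(m(164, -177) - 1*492) = (47943 + (2 + (⅓)*0))/(164*(-177) - 1*492) = (47943 + (2 + 0))/(-29028 - 492) = (47943 + 2)/(-29520) = 47945*(-1/29520) = -9589/5904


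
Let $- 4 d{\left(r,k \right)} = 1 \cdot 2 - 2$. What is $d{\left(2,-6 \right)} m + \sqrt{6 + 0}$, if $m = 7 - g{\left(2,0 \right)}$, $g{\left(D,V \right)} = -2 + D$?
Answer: $\sqrt{6} \approx 2.4495$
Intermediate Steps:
$m = 7$ ($m = 7 - \left(-2 + 2\right) = 7 - 0 = 7 + 0 = 7$)
$d{\left(r,k \right)} = 0$ ($d{\left(r,k \right)} = - \frac{1 \cdot 2 - 2}{4} = - \frac{2 - 2}{4} = \left(- \frac{1}{4}\right) 0 = 0$)
$d{\left(2,-6 \right)} m + \sqrt{6 + 0} = 0 \cdot 7 + \sqrt{6 + 0} = 0 + \sqrt{6} = \sqrt{6}$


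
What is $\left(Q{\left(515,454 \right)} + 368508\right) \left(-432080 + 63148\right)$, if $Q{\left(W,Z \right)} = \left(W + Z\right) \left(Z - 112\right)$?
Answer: $-258217720392$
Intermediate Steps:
$Q{\left(W,Z \right)} = \left(-112 + Z\right) \left(W + Z\right)$ ($Q{\left(W,Z \right)} = \left(W + Z\right) \left(-112 + Z\right) = \left(-112 + Z\right) \left(W + Z\right)$)
$\left(Q{\left(515,454 \right)} + 368508\right) \left(-432080 + 63148\right) = \left(\left(454^{2} - 57680 - 50848 + 515 \cdot 454\right) + 368508\right) \left(-432080 + 63148\right) = \left(\left(206116 - 57680 - 50848 + 233810\right) + 368508\right) \left(-368932\right) = \left(331398 + 368508\right) \left(-368932\right) = 699906 \left(-368932\right) = -258217720392$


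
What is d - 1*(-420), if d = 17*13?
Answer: 641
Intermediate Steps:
d = 221
d - 1*(-420) = 221 - 1*(-420) = 221 + 420 = 641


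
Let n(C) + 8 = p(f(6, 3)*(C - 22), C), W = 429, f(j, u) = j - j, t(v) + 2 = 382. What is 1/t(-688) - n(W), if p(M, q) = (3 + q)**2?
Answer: -70914079/380 ≈ -1.8662e+5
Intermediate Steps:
t(v) = 380 (t(v) = -2 + 382 = 380)
f(j, u) = 0
n(C) = -8 + (3 + C)**2
1/t(-688) - n(W) = 1/380 - (-8 + (3 + 429)**2) = 1/380 - (-8 + 432**2) = 1/380 - (-8 + 186624) = 1/380 - 1*186616 = 1/380 - 186616 = -70914079/380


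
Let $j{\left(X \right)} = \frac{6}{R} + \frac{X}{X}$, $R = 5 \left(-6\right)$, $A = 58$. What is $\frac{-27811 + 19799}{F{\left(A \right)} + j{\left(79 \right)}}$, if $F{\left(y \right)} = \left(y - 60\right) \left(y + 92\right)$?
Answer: $\frac{10015}{374} \approx 26.778$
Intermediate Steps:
$R = -30$
$F{\left(y \right)} = \left(-60 + y\right) \left(92 + y\right)$
$j{\left(X \right)} = \frac{4}{5}$ ($j{\left(X \right)} = \frac{6}{-30} + \frac{X}{X} = 6 \left(- \frac{1}{30}\right) + 1 = - \frac{1}{5} + 1 = \frac{4}{5}$)
$\frac{-27811 + 19799}{F{\left(A \right)} + j{\left(79 \right)}} = \frac{-27811 + 19799}{\left(-5520 + 58^{2} + 32 \cdot 58\right) + \frac{4}{5}} = - \frac{8012}{\left(-5520 + 3364 + 1856\right) + \frac{4}{5}} = - \frac{8012}{-300 + \frac{4}{5}} = - \frac{8012}{- \frac{1496}{5}} = \left(-8012\right) \left(- \frac{5}{1496}\right) = \frac{10015}{374}$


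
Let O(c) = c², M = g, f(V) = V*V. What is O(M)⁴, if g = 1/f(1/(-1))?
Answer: 1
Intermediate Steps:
f(V) = V²
g = 1 (g = 1/((1/(-1))²) = 1/((-1)²) = 1/1 = 1)
M = 1
O(M)⁴ = (1²)⁴ = 1⁴ = 1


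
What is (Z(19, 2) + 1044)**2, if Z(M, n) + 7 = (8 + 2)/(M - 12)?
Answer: 52838361/49 ≈ 1.0783e+6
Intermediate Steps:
Z(M, n) = -7 + 10/(-12 + M) (Z(M, n) = -7 + (8 + 2)/(M - 12) = -7 + 10/(-12 + M))
(Z(19, 2) + 1044)**2 = ((94 - 7*19)/(-12 + 19) + 1044)**2 = ((94 - 133)/7 + 1044)**2 = ((1/7)*(-39) + 1044)**2 = (-39/7 + 1044)**2 = (7269/7)**2 = 52838361/49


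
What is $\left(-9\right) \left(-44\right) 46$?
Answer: $18216$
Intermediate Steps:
$\left(-9\right) \left(-44\right) 46 = 396 \cdot 46 = 18216$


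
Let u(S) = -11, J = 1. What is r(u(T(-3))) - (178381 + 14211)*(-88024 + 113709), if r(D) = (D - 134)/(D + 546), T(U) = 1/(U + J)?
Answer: -529299630669/107 ≈ -4.9467e+9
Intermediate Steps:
T(U) = 1/(1 + U) (T(U) = 1/(U + 1) = 1/(1 + U))
r(D) = (-134 + D)/(546 + D)
r(u(T(-3))) - (178381 + 14211)*(-88024 + 113709) = (-134 - 11)/(546 - 11) - (178381 + 14211)*(-88024 + 113709) = -145/535 - 192592*25685 = (1/535)*(-145) - 1*4946725520 = -29/107 - 4946725520 = -529299630669/107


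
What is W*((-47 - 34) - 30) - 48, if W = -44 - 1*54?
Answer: 10830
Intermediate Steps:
W = -98 (W = -44 - 54 = -98)
W*((-47 - 34) - 30) - 48 = -98*((-47 - 34) - 30) - 48 = -98*(-81 - 30) - 48 = -98*(-111) - 48 = 10878 - 48 = 10830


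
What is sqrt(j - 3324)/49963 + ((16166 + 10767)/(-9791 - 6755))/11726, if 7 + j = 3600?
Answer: -26933/194018396 + sqrt(269)/49963 ≈ 0.00018945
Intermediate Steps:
j = 3593 (j = -7 + 3600 = 3593)
sqrt(j - 3324)/49963 + ((16166 + 10767)/(-9791 - 6755))/11726 = sqrt(3593 - 3324)/49963 + ((16166 + 10767)/(-9791 - 6755))/11726 = sqrt(269)*(1/49963) + (26933/(-16546))*(1/11726) = sqrt(269)/49963 + (26933*(-1/16546))*(1/11726) = sqrt(269)/49963 - 26933/16546*1/11726 = sqrt(269)/49963 - 26933/194018396 = -26933/194018396 + sqrt(269)/49963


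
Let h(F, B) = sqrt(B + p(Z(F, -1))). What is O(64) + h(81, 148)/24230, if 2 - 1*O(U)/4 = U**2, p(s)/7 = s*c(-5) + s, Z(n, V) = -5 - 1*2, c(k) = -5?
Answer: -16376 + sqrt(86)/12115 ≈ -16376.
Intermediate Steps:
Z(n, V) = -7 (Z(n, V) = -5 - 2 = -7)
p(s) = -28*s (p(s) = 7*(s*(-5) + s) = 7*(-5*s + s) = 7*(-4*s) = -28*s)
O(U) = 8 - 4*U**2
h(F, B) = sqrt(196 + B) (h(F, B) = sqrt(B - 28*(-7)) = sqrt(B + 196) = sqrt(196 + B))
O(64) + h(81, 148)/24230 = (8 - 4*64**2) + sqrt(196 + 148)/24230 = (8 - 4*4096) + sqrt(344)*(1/24230) = (8 - 16384) + (2*sqrt(86))*(1/24230) = -16376 + sqrt(86)/12115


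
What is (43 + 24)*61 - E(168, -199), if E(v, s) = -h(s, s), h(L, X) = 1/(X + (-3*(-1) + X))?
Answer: 1614364/395 ≈ 4087.0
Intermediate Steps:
h(L, X) = 1/(3 + 2*X) (h(L, X) = 1/(X + (3 + X)) = 1/(3 + 2*X))
E(v, s) = -1/(3 + 2*s)
(43 + 24)*61 - E(168, -199) = (43 + 24)*61 - (-1)/(3 + 2*(-199)) = 67*61 - (-1)/(3 - 398) = 4087 - (-1)/(-395) = 4087 - (-1)*(-1)/395 = 4087 - 1*1/395 = 4087 - 1/395 = 1614364/395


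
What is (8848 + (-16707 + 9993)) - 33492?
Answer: -31358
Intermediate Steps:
(8848 + (-16707 + 9993)) - 33492 = (8848 - 6714) - 33492 = 2134 - 33492 = -31358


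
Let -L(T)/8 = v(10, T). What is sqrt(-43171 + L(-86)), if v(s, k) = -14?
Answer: I*sqrt(43059) ≈ 207.51*I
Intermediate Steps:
L(T) = 112 (L(T) = -8*(-14) = 112)
sqrt(-43171 + L(-86)) = sqrt(-43171 + 112) = sqrt(-43059) = I*sqrt(43059)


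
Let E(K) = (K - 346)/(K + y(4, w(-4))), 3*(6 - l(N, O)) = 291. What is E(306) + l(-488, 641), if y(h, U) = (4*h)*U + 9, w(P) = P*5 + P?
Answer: -6239/69 ≈ -90.420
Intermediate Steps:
l(N, O) = -91 (l(N, O) = 6 - ⅓*291 = 6 - 97 = -91)
w(P) = 6*P (w(P) = 5*P + P = 6*P)
y(h, U) = 9 + 4*U*h (y(h, U) = 4*U*h + 9 = 9 + 4*U*h)
E(K) = (-346 + K)/(-375 + K) (E(K) = (K - 346)/(K + (9 + 4*(6*(-4))*4)) = (-346 + K)/(K + (9 + 4*(-24)*4)) = (-346 + K)/(K + (9 - 384)) = (-346 + K)/(K - 375) = (-346 + K)/(-375 + K))
E(306) + l(-488, 641) = (-346 + 306)/(-375 + 306) - 91 = -40/(-69) - 91 = -1/69*(-40) - 91 = 40/69 - 91 = -6239/69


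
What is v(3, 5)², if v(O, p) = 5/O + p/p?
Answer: 64/9 ≈ 7.1111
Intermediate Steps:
v(O, p) = 1 + 5/O (v(O, p) = 5/O + 1 = 1 + 5/O)
v(3, 5)² = ((5 + 3)/3)² = ((⅓)*8)² = (8/3)² = 64/9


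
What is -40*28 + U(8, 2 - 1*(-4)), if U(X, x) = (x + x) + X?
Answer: -1100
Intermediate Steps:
U(X, x) = X + 2*x (U(X, x) = 2*x + X = X + 2*x)
-40*28 + U(8, 2 - 1*(-4)) = -40*28 + (8 + 2*(2 - 1*(-4))) = -1120 + (8 + 2*(2 + 4)) = -1120 + (8 + 2*6) = -1120 + (8 + 12) = -1120 + 20 = -1100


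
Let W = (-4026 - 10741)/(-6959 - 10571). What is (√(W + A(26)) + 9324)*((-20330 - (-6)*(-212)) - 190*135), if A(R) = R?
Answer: -440577648 - 496146*√18704510/8765 ≈ -4.4082e+8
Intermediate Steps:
W = 14767/17530 (W = -14767/(-17530) = -14767*(-1/17530) = 14767/17530 ≈ 0.84238)
(√(W + A(26)) + 9324)*((-20330 - (-6)*(-212)) - 190*135) = (√(14767/17530 + 26) + 9324)*((-20330 - (-6)*(-212)) - 190*135) = (√(470547/17530) + 9324)*((-20330 - 1*1272) - 25650) = (21*√18704510/17530 + 9324)*((-20330 - 1272) - 25650) = (9324 + 21*√18704510/17530)*(-21602 - 25650) = (9324 + 21*√18704510/17530)*(-47252) = -440577648 - 496146*√18704510/8765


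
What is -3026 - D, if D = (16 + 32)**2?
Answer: -5330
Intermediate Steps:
D = 2304 (D = 48**2 = 2304)
-3026 - D = -3026 - 1*2304 = -3026 - 2304 = -5330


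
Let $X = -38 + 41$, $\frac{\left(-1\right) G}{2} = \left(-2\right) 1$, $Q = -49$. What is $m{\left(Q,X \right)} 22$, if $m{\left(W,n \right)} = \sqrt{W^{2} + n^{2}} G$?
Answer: $88 \sqrt{2410} \approx 4320.1$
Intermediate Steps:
$G = 4$ ($G = - 2 \left(\left(-2\right) 1\right) = \left(-2\right) \left(-2\right) = 4$)
$X = 3$
$m{\left(W,n \right)} = 4 \sqrt{W^{2} + n^{2}}$ ($m{\left(W,n \right)} = \sqrt{W^{2} + n^{2}} \cdot 4 = 4 \sqrt{W^{2} + n^{2}}$)
$m{\left(Q,X \right)} 22 = 4 \sqrt{\left(-49\right)^{2} + 3^{2}} \cdot 22 = 4 \sqrt{2401 + 9} \cdot 22 = 4 \sqrt{2410} \cdot 22 = 88 \sqrt{2410}$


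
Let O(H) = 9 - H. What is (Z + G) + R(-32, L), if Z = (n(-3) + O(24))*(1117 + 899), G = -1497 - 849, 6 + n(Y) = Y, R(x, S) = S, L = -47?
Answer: -50777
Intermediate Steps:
n(Y) = -6 + Y
G = -2346
Z = -48384 (Z = ((-6 - 3) + (9 - 1*24))*(1117 + 899) = (-9 + (9 - 24))*2016 = (-9 - 15)*2016 = -24*2016 = -48384)
(Z + G) + R(-32, L) = (-48384 - 2346) - 47 = -50730 - 47 = -50777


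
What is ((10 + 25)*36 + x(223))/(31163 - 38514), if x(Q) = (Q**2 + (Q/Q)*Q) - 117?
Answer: -51095/7351 ≈ -6.9508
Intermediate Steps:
x(Q) = -117 + Q + Q**2 (x(Q) = (Q**2 + 1*Q) - 117 = (Q**2 + Q) - 117 = (Q + Q**2) - 117 = -117 + Q + Q**2)
((10 + 25)*36 + x(223))/(31163 - 38514) = ((10 + 25)*36 + (-117 + 223 + 223**2))/(31163 - 38514) = (35*36 + (-117 + 223 + 49729))/(-7351) = (1260 + 49835)*(-1/7351) = 51095*(-1/7351) = -51095/7351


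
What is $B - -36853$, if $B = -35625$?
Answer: $1228$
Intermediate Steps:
$B - -36853 = -35625 - -36853 = -35625 + 36853 = 1228$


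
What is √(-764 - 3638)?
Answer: I*√4402 ≈ 66.348*I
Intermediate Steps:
√(-764 - 3638) = √(-4402) = I*√4402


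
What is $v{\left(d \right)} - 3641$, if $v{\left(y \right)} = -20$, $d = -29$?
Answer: $-3661$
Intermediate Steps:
$v{\left(d \right)} - 3641 = -20 - 3641 = -3661$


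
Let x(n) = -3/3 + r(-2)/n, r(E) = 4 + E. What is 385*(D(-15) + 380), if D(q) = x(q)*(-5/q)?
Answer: 1315391/9 ≈ 1.4615e+5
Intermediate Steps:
x(n) = -1 + 2/n (x(n) = -3/3 + (4 - 2)/n = -3*1/3 + 2/n = -1 + 2/n)
D(q) = -5*(2 - q)/q**2 (D(q) = ((2 - q)/q)*(-5/q) = -5*(2 - q)/q**2)
385*(D(-15) + 380) = 385*(5*(-2 - 15)/(-15)**2 + 380) = 385*(5*(1/225)*(-17) + 380) = 385*(-17/45 + 380) = 385*(17083/45) = 1315391/9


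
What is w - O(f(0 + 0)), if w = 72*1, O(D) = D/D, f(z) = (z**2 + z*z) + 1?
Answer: 71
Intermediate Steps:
f(z) = 1 + 2*z**2 (f(z) = (z**2 + z**2) + 1 = 2*z**2 + 1 = 1 + 2*z**2)
O(D) = 1
w = 72
w - O(f(0 + 0)) = 72 - 1*1 = 72 - 1 = 71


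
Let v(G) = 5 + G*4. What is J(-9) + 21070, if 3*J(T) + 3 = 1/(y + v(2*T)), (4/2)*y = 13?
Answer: 7648045/363 ≈ 21069.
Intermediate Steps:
y = 13/2 (y = (1/2)*13 = 13/2 ≈ 6.5000)
v(G) = 5 + 4*G
J(T) = -1 + 1/(3*(23/2 + 8*T)) (J(T) = -1 + 1/(3*(13/2 + (5 + 4*(2*T)))) = -1 + 1/(3*(13/2 + (5 + 8*T))) = -1 + 1/(3*(23/2 + 8*T)))
J(-9) + 21070 = (-67 - 48*(-9))/(3*(23 + 16*(-9))) + 21070 = (-67 + 432)/(3*(23 - 144)) + 21070 = (1/3)*365/(-121) + 21070 = (1/3)*(-1/121)*365 + 21070 = -365/363 + 21070 = 7648045/363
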